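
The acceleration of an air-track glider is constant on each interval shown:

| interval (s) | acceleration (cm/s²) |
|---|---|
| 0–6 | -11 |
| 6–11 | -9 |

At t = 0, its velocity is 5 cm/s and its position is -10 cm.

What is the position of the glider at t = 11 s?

On each constant-a segment, Δv = aΔt and Δx = v₀Δt + ½aΔt²; chain segment to segment.
0–6 s: v starts 5 cm/s; Δx = 5·6 + ½·-11·6² = -168 cm; v ends -61 cm/s.
6–11 s: v starts -61 cm/s; Δx = -61·5 + ½·-9·5² = -417.5 cm; v ends -106 cm/s.
x(11) = -10 + Σ Δx = -595.5 cm.

-595.5 cm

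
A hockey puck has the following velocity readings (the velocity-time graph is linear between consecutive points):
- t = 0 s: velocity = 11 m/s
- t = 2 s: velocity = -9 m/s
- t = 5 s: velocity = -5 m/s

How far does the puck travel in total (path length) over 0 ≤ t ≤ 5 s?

31.1 m

Total distance travelled is ∫|v| dt — sum the magnitudes of each area piece.
0–2 s: v = 0 at t = 1.1 s; triangle areas 6.05 + 4.05 = 10.1 m
2–5 s: |½(-9 + -5)(3)| = 21 m
Total distance = 31.1 m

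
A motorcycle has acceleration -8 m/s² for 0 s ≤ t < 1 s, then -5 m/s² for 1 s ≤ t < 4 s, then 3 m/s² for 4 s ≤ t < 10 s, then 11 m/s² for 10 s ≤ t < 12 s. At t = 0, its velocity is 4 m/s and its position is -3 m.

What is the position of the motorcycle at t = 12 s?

On each constant-a segment, Δv = aΔt and Δx = v₀Δt + ½aΔt²; chain segment to segment.
0–1 s: v starts 4 m/s; Δx = 4·1 + ½·-8·1² = 0 m; v ends -4 m/s.
1–4 s: v starts -4 m/s; Δx = -4·3 + ½·-5·3² = -34.5 m; v ends -19 m/s.
4–10 s: v starts -19 m/s; Δx = -19·6 + ½·3·6² = -60 m; v ends -1 m/s.
10–12 s: v starts -1 m/s; Δx = -1·2 + ½·11·2² = 20 m; v ends 21 m/s.
x(12) = -3 + Σ Δx = -77.5 m.

-77.5 m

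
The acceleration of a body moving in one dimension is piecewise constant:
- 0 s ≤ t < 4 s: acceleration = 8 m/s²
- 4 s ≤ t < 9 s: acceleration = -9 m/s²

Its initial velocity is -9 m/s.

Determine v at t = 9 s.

-22 m/s

Δv equals the area under the a-t graph; then v = v₀ + Δv.
0–4 s: 8 × 4 = 32 m/s
4–9 s: -9 × 5 = -45 m/s
Δv = -13 m/s, so v(9) = -9 + (-13) = -22 m/s.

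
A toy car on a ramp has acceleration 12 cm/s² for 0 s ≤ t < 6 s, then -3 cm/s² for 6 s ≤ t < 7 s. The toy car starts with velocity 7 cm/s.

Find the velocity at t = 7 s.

Δv equals the area under the a-t graph; then v = v₀ + Δv.
0–6 s: 12 × 6 = 72 cm/s
6–7 s: -3 × 1 = -3 cm/s
Δv = 69 cm/s, so v(7) = 7 + (69) = 76 cm/s.

76 cm/s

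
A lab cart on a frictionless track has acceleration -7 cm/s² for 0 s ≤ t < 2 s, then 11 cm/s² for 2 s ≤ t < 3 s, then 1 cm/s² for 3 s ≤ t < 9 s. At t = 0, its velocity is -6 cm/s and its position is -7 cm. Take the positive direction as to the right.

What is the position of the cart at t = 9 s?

On each constant-a segment, Δv = aΔt and Δx = v₀Δt + ½aΔt²; chain segment to segment.
0–2 s: v starts -6 cm/s; Δx = -6·2 + ½·-7·2² = -26 cm; v ends -20 cm/s.
2–3 s: v starts -20 cm/s; Δx = -20·1 + ½·11·1² = -14.5 cm; v ends -9 cm/s.
3–9 s: v starts -9 cm/s; Δx = -9·6 + ½·1·6² = -36 cm; v ends -3 cm/s.
x(9) = -7 + Σ Δx = -83.5 cm.

-83.5 cm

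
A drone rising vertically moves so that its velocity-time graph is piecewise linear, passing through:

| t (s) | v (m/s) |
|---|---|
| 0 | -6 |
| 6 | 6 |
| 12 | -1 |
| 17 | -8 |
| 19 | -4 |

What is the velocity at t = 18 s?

On 17–19 s the graph is linear from -8 to -4 m/s: v(18) = -8 + (-4 − -8)·(18 − 17)/(19 − 17) = -6 m/s.

-6 m/s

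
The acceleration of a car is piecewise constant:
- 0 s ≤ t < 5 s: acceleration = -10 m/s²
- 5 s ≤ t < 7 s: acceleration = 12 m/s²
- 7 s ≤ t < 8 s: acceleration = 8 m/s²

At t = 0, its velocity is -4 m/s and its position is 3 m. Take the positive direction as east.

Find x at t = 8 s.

On each constant-a segment, Δv = aΔt and Δx = v₀Δt + ½aΔt²; chain segment to segment.
0–5 s: v starts -4 m/s; Δx = -4·5 + ½·-10·5² = -145 m; v ends -54 m/s.
5–7 s: v starts -54 m/s; Δx = -54·2 + ½·12·2² = -84 m; v ends -30 m/s.
7–8 s: v starts -30 m/s; Δx = -30·1 + ½·8·1² = -26 m; v ends -22 m/s.
x(8) = 3 + Σ Δx = -252 m.

-252 m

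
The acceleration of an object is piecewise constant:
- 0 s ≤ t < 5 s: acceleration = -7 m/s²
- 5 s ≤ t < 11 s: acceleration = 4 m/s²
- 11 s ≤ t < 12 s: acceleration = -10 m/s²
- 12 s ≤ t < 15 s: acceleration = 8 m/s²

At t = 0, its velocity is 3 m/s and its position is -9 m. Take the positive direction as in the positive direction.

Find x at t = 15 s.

On each constant-a segment, Δv = aΔt and Δx = v₀Δt + ½aΔt²; chain segment to segment.
0–5 s: v starts 3 m/s; Δx = 3·5 + ½·-7·5² = -72.5 m; v ends -32 m/s.
5–11 s: v starts -32 m/s; Δx = -32·6 + ½·4·6² = -120 m; v ends -8 m/s.
11–12 s: v starts -8 m/s; Δx = -8·1 + ½·-10·1² = -13 m; v ends -18 m/s.
12–15 s: v starts -18 m/s; Δx = -18·3 + ½·8·3² = -18 m; v ends 6 m/s.
x(15) = -9 + Σ Δx = -232.5 m.

-232.5 m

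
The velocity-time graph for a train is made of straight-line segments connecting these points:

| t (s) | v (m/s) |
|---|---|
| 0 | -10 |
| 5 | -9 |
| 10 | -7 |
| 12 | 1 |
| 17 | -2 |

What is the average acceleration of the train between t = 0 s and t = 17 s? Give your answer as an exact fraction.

8/17 m/s²

Average acceleration = Δv/Δt = (-2 − -10)/(17 − 0) = 8/17 m/s².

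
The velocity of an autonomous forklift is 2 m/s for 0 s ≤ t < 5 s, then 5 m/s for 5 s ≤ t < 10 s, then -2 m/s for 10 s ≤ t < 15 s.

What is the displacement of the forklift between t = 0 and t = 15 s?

25 m

Displacement is the signed area under the v-t curve.
0–5 s: 2 × 5 = 10 m
5–10 s: 5 × 5 = 25 m
10–15 s: -2 × 5 = -10 m
Net displacement = 25 m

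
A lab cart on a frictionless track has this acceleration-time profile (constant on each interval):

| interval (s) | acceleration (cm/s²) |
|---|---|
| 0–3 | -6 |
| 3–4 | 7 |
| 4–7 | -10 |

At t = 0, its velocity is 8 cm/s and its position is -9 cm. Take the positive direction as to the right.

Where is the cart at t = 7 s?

On each constant-a segment, Δv = aΔt and Δx = v₀Δt + ½aΔt²; chain segment to segment.
0–3 s: v starts 8 cm/s; Δx = 8·3 + ½·-6·3² = -3 cm; v ends -10 cm/s.
3–4 s: v starts -10 cm/s; Δx = -10·1 + ½·7·1² = -6.5 cm; v ends -3 cm/s.
4–7 s: v starts -3 cm/s; Δx = -3·3 + ½·-10·3² = -54 cm; v ends -33 cm/s.
x(7) = -9 + Σ Δx = -72.5 cm.

-72.5 cm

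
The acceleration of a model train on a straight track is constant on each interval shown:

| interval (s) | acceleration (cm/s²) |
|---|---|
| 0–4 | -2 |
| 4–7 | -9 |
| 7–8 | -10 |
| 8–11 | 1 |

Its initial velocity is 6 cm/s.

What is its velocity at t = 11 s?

-36 cm/s

Δv equals the area under the a-t graph; then v = v₀ + Δv.
0–4 s: -2 × 4 = -8 cm/s
4–7 s: -9 × 3 = -27 cm/s
7–8 s: -10 × 1 = -10 cm/s
8–11 s: 1 × 3 = 3 cm/s
Δv = -42 cm/s, so v(11) = 6 + (-42) = -36 cm/s.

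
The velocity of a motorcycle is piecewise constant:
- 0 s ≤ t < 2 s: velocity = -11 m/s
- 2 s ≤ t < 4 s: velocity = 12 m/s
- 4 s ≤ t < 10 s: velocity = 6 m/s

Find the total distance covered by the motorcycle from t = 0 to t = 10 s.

Distance (not displacement) is the total path length: add the absolute areas under v-t.
0–2 s: |-11| × 2 = 22 m
2–4 s: |12| × 2 = 24 m
4–10 s: |6| × 6 = 36 m
Total distance = 82 m

82 m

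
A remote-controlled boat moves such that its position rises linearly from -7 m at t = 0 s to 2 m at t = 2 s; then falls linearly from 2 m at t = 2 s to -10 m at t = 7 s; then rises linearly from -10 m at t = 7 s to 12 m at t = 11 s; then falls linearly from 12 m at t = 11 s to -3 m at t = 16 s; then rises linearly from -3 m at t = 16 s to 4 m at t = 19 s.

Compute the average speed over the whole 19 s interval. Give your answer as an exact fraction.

65/19 m/s

Average speed = (total path length)/(elapsed time); on a piecewise-linear x-t graph the path length is Σ|Δx|.
0–2 s: |Δx| = |2 − -7| = 9 m
2–7 s: |Δx| = |-10 − 2| = 12 m
7–11 s: |Δx| = |12 − -10| = 22 m
11–16 s: |Δx| = |-3 − 12| = 15 m
16–19 s: |Δx| = |4 − -3| = 7 m
Total path = 65 m; average speed = 65/19 = 65/19 m/s.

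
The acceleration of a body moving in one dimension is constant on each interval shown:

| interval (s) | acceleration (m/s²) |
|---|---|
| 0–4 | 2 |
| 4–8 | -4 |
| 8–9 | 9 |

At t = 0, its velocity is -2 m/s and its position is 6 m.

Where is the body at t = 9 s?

0.5 m

On each constant-a segment, Δv = aΔt and Δx = v₀Δt + ½aΔt²; chain segment to segment.
0–4 s: v starts -2 m/s; Δx = -2·4 + ½·2·4² = 8 m; v ends 6 m/s.
4–8 s: v starts 6 m/s; Δx = 6·4 + ½·-4·4² = -8 m; v ends -10 m/s.
8–9 s: v starts -10 m/s; Δx = -10·1 + ½·9·1² = -5.5 m; v ends -1 m/s.
x(9) = 6 + Σ Δx = 0.5 m.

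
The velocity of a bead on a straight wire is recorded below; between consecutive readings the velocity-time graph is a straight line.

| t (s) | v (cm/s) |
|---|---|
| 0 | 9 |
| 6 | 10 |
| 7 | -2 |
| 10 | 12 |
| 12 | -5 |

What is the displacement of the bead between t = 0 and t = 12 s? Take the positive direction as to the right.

83 cm

Displacement is the signed area under the v-t curve.
0–6 s: ½(9 + 10)(6) = 57 cm
6–7 s: ½(10 + -2)(1) = 4 cm
7–10 s: ½(-2 + 12)(3) = 15 cm
10–12 s: ½(12 + -5)(2) = 7 cm
Net displacement = 83 cm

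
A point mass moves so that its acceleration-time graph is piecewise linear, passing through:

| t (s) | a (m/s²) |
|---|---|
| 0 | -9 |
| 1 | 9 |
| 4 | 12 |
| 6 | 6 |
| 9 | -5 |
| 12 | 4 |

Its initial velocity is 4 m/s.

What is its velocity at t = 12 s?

53.5 m/s

Δv equals the area under the a-t graph; then v = v₀ + Δv.
0–1 s: ½(-9 + 9)(1) = 0 m/s
1–4 s: ½(9 + 12)(3) = 31.5 m/s
4–6 s: ½(12 + 6)(2) = 18 m/s
6–9 s: ½(6 + -5)(3) = 1.5 m/s
9–12 s: ½(-5 + 4)(3) = -1.5 m/s
Δv = 49.5 m/s, so v(12) = 4 + (49.5) = 53.5 m/s.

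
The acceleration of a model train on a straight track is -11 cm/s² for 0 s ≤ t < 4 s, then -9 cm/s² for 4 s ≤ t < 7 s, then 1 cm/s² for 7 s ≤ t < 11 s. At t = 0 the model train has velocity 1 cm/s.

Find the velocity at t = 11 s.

-66 cm/s

Δv equals the area under the a-t graph; then v = v₀ + Δv.
0–4 s: -11 × 4 = -44 cm/s
4–7 s: -9 × 3 = -27 cm/s
7–11 s: 1 × 4 = 4 cm/s
Δv = -67 cm/s, so v(11) = 1 + (-67) = -66 cm/s.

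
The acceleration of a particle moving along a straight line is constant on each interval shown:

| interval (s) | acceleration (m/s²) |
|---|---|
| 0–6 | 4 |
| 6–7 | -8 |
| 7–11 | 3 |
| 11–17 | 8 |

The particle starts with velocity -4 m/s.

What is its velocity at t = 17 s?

72 m/s

Δv equals the area under the a-t graph; then v = v₀ + Δv.
0–6 s: 4 × 6 = 24 m/s
6–7 s: -8 × 1 = -8 m/s
7–11 s: 3 × 4 = 12 m/s
11–17 s: 8 × 6 = 48 m/s
Δv = 76 m/s, so v(17) = -4 + (76) = 72 m/s.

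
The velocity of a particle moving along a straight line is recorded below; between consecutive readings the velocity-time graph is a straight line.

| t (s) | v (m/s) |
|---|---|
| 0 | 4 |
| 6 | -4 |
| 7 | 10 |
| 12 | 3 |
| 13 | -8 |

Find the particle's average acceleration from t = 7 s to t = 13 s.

Average acceleration = Δv/Δt = (-8 − 10)/(13 − 7) = -3 m/s².

-3 m/s²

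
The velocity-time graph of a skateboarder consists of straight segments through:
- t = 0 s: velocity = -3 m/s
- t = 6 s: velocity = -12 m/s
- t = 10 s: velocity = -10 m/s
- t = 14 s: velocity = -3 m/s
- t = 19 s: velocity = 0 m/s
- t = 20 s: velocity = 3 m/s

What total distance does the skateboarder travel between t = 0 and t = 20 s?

124 m

Distance (not displacement) is the total path length: add the absolute areas under v-t.
0–6 s: |½(-3 + -12)(6)| = 45 m
6–10 s: |½(-12 + -10)(4)| = 44 m
10–14 s: |½(-10 + -3)(4)| = 26 m
14–19 s: |½(-3 + 0)(5)| = 7.5 m
19–20 s: |½(0 + 3)(1)| = 1.5 m
Total distance = 124 m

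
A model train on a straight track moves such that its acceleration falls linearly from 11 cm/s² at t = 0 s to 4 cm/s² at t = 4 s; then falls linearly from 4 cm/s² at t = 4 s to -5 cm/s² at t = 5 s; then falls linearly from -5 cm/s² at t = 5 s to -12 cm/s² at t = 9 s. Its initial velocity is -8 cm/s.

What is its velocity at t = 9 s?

-12.5 cm/s

Δv equals the area under the a-t graph; then v = v₀ + Δv.
0–4 s: ½(11 + 4)(4) = 30 cm/s
4–5 s: ½(4 + -5)(1) = -0.5 cm/s
5–9 s: ½(-5 + -12)(4) = -34 cm/s
Δv = -4.5 cm/s, so v(9) = -8 + (-4.5) = -12.5 cm/s.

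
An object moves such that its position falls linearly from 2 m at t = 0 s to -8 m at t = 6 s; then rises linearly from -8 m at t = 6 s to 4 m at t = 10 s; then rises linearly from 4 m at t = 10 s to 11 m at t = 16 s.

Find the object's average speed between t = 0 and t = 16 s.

Average speed = (total path length)/(elapsed time); on a piecewise-linear x-t graph the path length is Σ|Δx|.
0–6 s: |Δx| = |-8 − 2| = 10 m
6–10 s: |Δx| = |4 − -8| = 12 m
10–16 s: |Δx| = |11 − 4| = 7 m
Total path = 29 m; average speed = 29/16 = 1.8125 m/s.

1.8125 m/s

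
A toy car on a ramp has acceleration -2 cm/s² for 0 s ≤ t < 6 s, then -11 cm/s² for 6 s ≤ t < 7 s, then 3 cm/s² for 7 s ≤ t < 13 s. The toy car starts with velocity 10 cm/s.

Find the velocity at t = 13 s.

Δv equals the area under the a-t graph; then v = v₀ + Δv.
0–6 s: -2 × 6 = -12 cm/s
6–7 s: -11 × 1 = -11 cm/s
7–13 s: 3 × 6 = 18 cm/s
Δv = -5 cm/s, so v(13) = 10 + (-5) = 5 cm/s.

5 cm/s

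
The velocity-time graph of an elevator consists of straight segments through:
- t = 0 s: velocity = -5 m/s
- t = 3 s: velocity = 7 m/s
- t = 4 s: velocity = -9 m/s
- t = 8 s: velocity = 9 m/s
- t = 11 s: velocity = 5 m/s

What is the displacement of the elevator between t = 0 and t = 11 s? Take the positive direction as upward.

Net displacement equals the area under the velocity-time graph (areas below the axis count negative).
0–3 s: ½(-5 + 7)(3) = 3 m
3–4 s: ½(7 + -9)(1) = -1 m
4–8 s: ½(-9 + 9)(4) = 0 m
8–11 s: ½(9 + 5)(3) = 21 m
Net displacement = 23 m

23 m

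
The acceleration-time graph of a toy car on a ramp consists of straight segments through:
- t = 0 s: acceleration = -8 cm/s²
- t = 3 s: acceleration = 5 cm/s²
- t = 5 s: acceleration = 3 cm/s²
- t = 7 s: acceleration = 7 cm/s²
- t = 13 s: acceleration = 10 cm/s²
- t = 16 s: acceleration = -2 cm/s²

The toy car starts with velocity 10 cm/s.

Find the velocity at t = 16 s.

Δv equals the area under the a-t graph; then v = v₀ + Δv.
0–3 s: ½(-8 + 5)(3) = -4.5 cm/s
3–5 s: ½(5 + 3)(2) = 8 cm/s
5–7 s: ½(3 + 7)(2) = 10 cm/s
7–13 s: ½(7 + 10)(6) = 51 cm/s
13–16 s: ½(10 + -2)(3) = 12 cm/s
Δv = 76.5 cm/s, so v(16) = 10 + (76.5) = 86.5 cm/s.

86.5 cm/s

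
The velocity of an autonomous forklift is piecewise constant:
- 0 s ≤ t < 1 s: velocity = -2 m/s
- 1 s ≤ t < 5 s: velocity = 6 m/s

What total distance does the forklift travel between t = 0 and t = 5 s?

Distance (not displacement) is the total path length: add the absolute areas under v-t.
0–1 s: |-2| × 1 = 2 m
1–5 s: |6| × 4 = 24 m
Total distance = 26 m

26 m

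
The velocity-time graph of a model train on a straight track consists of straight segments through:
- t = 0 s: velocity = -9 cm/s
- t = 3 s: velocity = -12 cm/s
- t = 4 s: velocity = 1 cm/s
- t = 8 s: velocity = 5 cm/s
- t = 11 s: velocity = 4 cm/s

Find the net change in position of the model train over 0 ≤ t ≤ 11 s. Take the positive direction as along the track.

-11.5 cm

Displacement is the signed area under the v-t curve.
0–3 s: ½(-9 + -12)(3) = -31.5 cm
3–4 s: ½(-12 + 1)(1) = -5.5 cm
4–8 s: ½(1 + 5)(4) = 12 cm
8–11 s: ½(5 + 4)(3) = 13.5 cm
Net displacement = -11.5 cm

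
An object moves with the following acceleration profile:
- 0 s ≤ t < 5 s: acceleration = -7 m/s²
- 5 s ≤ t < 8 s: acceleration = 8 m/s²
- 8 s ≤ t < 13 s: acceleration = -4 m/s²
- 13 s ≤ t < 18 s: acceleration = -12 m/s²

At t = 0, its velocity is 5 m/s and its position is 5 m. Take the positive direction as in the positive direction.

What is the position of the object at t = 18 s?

On each constant-a segment, Δv = aΔt and Δx = v₀Δt + ½aΔt²; chain segment to segment.
0–5 s: v starts 5 m/s; Δx = 5·5 + ½·-7·5² = -62.5 m; v ends -30 m/s.
5–8 s: v starts -30 m/s; Δx = -30·3 + ½·8·3² = -54 m; v ends -6 m/s.
8–13 s: v starts -6 m/s; Δx = -6·5 + ½·-4·5² = -80 m; v ends -26 m/s.
13–18 s: v starts -26 m/s; Δx = -26·5 + ½·-12·5² = -280 m; v ends -86 m/s.
x(18) = 5 + Σ Δx = -471.5 m.

-471.5 m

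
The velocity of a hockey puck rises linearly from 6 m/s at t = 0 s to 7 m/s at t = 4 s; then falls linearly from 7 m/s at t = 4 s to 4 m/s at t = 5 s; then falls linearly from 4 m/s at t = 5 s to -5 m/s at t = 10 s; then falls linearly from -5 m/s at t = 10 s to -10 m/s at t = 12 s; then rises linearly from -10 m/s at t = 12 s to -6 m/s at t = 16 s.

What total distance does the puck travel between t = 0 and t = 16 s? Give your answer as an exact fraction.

809/9 m

Distance (not displacement) is the total path length: add the absolute areas under v-t.
0–4 s: |½(6 + 7)(4)| = 26 m
4–5 s: |½(7 + 4)(1)| = 5.5 m
5–10 s: v = 0 at t = 65/9 s; triangle areas 40/9 + 125/18 = 205/18 m
10–12 s: |½(-5 + -10)(2)| = 15 m
12–16 s: |½(-10 + -6)(4)| = 32 m
Total distance = 809/9 m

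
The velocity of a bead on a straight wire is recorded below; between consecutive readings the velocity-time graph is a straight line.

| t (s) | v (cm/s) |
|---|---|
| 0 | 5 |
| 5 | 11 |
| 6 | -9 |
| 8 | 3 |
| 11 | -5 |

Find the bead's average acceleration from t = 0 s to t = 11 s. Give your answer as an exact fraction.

-10/11 cm/s²

Average acceleration = Δv/Δt = (-5 − 5)/(11 − 0) = -10/11 cm/s².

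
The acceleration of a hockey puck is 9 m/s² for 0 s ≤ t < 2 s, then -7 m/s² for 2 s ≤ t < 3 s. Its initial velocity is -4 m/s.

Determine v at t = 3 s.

Δv equals the area under the a-t graph; then v = v₀ + Δv.
0–2 s: 9 × 2 = 18 m/s
2–3 s: -7 × 1 = -7 m/s
Δv = 11 m/s, so v(3) = -4 + (11) = 7 m/s.

7 m/s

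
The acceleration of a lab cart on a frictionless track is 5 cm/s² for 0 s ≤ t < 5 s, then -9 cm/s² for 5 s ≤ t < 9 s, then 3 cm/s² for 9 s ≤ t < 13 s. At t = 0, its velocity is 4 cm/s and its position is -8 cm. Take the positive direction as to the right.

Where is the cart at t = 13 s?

On each constant-a segment, Δv = aΔt and Δx = v₀Δt + ½aΔt²; chain segment to segment.
0–5 s: v starts 4 cm/s; Δx = 4·5 + ½·5·5² = 82.5 cm; v ends 29 cm/s.
5–9 s: v starts 29 cm/s; Δx = 29·4 + ½·-9·4² = 44 cm; v ends -7 cm/s.
9–13 s: v starts -7 cm/s; Δx = -7·4 + ½·3·4² = -4 cm; v ends 5 cm/s.
x(13) = -8 + Σ Δx = 114.5 cm.

114.5 cm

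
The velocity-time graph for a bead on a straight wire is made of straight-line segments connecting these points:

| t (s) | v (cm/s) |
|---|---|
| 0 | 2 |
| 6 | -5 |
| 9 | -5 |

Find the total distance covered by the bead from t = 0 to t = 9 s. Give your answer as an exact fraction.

192/7 cm

Total distance travelled is ∫|v| dt — sum the magnitudes of each area piece.
0–6 s: v = 0 at t = 12/7 s; triangle areas 12/7 + 75/7 = 87/7 cm
6–9 s: |-5| × 3 = 15 cm
Total distance = 192/7 cm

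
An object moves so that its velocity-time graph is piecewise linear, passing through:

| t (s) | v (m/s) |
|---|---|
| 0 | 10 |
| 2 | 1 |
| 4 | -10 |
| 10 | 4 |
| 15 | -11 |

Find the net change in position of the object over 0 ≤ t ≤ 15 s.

-33.5 m

Net displacement equals the area under the velocity-time graph (areas below the axis count negative).
0–2 s: ½(10 + 1)(2) = 11 m
2–4 s: ½(1 + -10)(2) = -9 m
4–10 s: ½(-10 + 4)(6) = -18 m
10–15 s: ½(4 + -11)(5) = -17.5 m
Net displacement = -33.5 m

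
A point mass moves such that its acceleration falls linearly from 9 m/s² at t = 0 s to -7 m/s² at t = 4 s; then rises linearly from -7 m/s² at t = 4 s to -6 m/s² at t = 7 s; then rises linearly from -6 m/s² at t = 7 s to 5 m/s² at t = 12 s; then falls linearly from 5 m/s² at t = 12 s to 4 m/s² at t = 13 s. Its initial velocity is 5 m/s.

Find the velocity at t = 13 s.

-8.5 m/s

Δv equals the area under the a-t graph; then v = v₀ + Δv.
0–4 s: ½(9 + -7)(4) = 4 m/s
4–7 s: ½(-7 + -6)(3) = -19.5 m/s
7–12 s: ½(-6 + 5)(5) = -2.5 m/s
12–13 s: ½(5 + 4)(1) = 4.5 m/s
Δv = -13.5 m/s, so v(13) = 5 + (-13.5) = -8.5 m/s.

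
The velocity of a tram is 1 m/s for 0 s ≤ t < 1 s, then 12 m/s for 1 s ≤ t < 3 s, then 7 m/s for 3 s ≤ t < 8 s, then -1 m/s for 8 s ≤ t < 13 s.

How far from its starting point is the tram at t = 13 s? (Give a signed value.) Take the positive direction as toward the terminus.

55 m

Net displacement equals the area under the velocity-time graph (areas below the axis count negative).
0–1 s: 1 × 1 = 1 m
1–3 s: 12 × 2 = 24 m
3–8 s: 7 × 5 = 35 m
8–13 s: -1 × 5 = -5 m
Net displacement = 55 m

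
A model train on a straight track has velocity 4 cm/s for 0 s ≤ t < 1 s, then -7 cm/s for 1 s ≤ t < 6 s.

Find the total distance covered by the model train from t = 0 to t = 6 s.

Distance (not displacement) is the total path length: add the absolute areas under v-t.
0–1 s: |4| × 1 = 4 cm
1–6 s: |-7| × 5 = 35 cm
Total distance = 39 cm

39 cm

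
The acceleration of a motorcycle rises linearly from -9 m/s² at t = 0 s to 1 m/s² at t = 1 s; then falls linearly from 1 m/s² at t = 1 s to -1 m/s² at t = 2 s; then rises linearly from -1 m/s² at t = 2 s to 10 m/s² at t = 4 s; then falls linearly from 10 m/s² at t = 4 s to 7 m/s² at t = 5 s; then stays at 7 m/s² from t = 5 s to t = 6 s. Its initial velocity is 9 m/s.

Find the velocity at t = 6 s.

29.5 m/s

Δv equals the area under the a-t graph; then v = v₀ + Δv.
0–1 s: ½(-9 + 1)(1) = -4 m/s
1–2 s: ½(1 + -1)(1) = 0 m/s
2–4 s: ½(-1 + 10)(2) = 9 m/s
4–5 s: ½(10 + 7)(1) = 8.5 m/s
5–6 s: 7 × 1 = 7 m/s
Δv = 20.5 m/s, so v(6) = 9 + (20.5) = 29.5 m/s.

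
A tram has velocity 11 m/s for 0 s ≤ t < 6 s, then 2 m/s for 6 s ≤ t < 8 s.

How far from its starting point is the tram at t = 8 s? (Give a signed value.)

70 m

Net displacement equals the area under the velocity-time graph (areas below the axis count negative).
0–6 s: 11 × 6 = 66 m
6–8 s: 2 × 2 = 4 m
Net displacement = 70 m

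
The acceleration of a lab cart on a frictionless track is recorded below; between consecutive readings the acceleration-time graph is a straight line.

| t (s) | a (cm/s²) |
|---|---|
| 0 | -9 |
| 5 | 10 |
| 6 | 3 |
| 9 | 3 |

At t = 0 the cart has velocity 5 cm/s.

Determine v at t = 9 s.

Δv equals the area under the a-t graph; then v = v₀ + Δv.
0–5 s: ½(-9 + 10)(5) = 2.5 cm/s
5–6 s: ½(10 + 3)(1) = 6.5 cm/s
6–9 s: 3 × 3 = 9 cm/s
Δv = 18 cm/s, so v(9) = 5 + (18) = 23 cm/s.

23 cm/s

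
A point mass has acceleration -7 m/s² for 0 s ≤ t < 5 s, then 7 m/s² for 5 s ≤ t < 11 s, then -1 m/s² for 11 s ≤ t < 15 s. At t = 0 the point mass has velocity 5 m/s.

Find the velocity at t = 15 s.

8 m/s

Δv equals the area under the a-t graph; then v = v₀ + Δv.
0–5 s: -7 × 5 = -35 m/s
5–11 s: 7 × 6 = 42 m/s
11–15 s: -1 × 4 = -4 m/s
Δv = 3 m/s, so v(15) = 5 + (3) = 8 m/s.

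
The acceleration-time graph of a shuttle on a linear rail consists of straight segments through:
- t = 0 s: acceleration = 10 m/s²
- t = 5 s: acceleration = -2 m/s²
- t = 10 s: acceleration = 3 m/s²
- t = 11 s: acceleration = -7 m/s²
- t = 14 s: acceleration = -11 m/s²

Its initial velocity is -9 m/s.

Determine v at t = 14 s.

-15.5 m/s

Δv equals the area under the a-t graph; then v = v₀ + Δv.
0–5 s: ½(10 + -2)(5) = 20 m/s
5–10 s: ½(-2 + 3)(5) = 2.5 m/s
10–11 s: ½(3 + -7)(1) = -2 m/s
11–14 s: ½(-7 + -11)(3) = -27 m/s
Δv = -6.5 m/s, so v(14) = -9 + (-6.5) = -15.5 m/s.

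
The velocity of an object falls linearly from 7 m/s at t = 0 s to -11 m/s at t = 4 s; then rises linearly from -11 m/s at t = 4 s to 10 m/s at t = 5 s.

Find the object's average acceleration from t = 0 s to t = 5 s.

0.6 m/s²

Average acceleration = Δv/Δt = (10 − 7)/(5 − 0) = 0.6 m/s².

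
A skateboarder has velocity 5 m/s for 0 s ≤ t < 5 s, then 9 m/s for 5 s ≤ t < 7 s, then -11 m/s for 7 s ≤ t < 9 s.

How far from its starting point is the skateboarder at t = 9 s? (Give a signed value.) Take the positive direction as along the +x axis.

Net displacement equals the area under the velocity-time graph (areas below the axis count negative).
0–5 s: 5 × 5 = 25 m
5–7 s: 9 × 2 = 18 m
7–9 s: -11 × 2 = -22 m
Net displacement = 21 m

21 m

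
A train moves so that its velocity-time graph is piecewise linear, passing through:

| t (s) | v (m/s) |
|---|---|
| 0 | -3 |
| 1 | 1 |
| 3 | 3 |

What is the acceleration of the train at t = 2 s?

Acceleration is the slope of the v-t graph on 1–3 s: (3 − 1)/(3 − 1) = 1 m/s².

1 m/s²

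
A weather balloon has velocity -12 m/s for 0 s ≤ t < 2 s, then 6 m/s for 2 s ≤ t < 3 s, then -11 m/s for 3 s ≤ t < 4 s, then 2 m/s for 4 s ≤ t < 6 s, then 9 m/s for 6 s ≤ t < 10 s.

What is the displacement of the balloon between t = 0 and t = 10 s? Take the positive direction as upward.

Net displacement equals the area under the velocity-time graph (areas below the axis count negative).
0–2 s: -12 × 2 = -24 m
2–3 s: 6 × 1 = 6 m
3–4 s: -11 × 1 = -11 m
4–6 s: 2 × 2 = 4 m
6–10 s: 9 × 4 = 36 m
Net displacement = 11 m

11 m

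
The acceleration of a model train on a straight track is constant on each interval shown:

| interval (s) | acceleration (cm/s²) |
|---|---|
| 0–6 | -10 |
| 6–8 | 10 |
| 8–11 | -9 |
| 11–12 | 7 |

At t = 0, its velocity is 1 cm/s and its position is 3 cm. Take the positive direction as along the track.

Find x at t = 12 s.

-489 cm

On each constant-a segment, Δv = aΔt and Δx = v₀Δt + ½aΔt²; chain segment to segment.
0–6 s: v starts 1 cm/s; Δx = 1·6 + ½·-10·6² = -174 cm; v ends -59 cm/s.
6–8 s: v starts -59 cm/s; Δx = -59·2 + ½·10·2² = -98 cm; v ends -39 cm/s.
8–11 s: v starts -39 cm/s; Δx = -39·3 + ½·-9·3² = -157.5 cm; v ends -66 cm/s.
11–12 s: v starts -66 cm/s; Δx = -66·1 + ½·7·1² = -62.5 cm; v ends -59 cm/s.
x(12) = 3 + Σ Δx = -489 cm.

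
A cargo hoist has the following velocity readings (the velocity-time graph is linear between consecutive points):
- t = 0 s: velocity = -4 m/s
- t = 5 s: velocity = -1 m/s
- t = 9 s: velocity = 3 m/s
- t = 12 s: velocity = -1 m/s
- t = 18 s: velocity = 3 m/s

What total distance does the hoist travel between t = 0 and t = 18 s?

28.75 m

Total distance travelled is ∫|v| dt — sum the magnitudes of each area piece.
0–5 s: |½(-4 + -1)(5)| = 12.5 m
5–9 s: v = 0 at t = 6 s; triangle areas 0.5 + 4.5 = 5 m
9–12 s: v = 0 at t = 11.25 s; triangle areas 3.375 + 0.375 = 3.75 m
12–18 s: v = 0 at t = 13.5 s; triangle areas 0.75 + 6.75 = 7.5 m
Total distance = 28.75 m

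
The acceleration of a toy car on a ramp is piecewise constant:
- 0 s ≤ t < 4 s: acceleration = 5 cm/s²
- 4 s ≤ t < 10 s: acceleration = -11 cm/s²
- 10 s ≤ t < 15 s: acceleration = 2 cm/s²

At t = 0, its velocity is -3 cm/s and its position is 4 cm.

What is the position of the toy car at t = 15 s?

-284 cm

On each constant-a segment, Δv = aΔt and Δx = v₀Δt + ½aΔt²; chain segment to segment.
0–4 s: v starts -3 cm/s; Δx = -3·4 + ½·5·4² = 28 cm; v ends 17 cm/s.
4–10 s: v starts 17 cm/s; Δx = 17·6 + ½·-11·6² = -96 cm; v ends -49 cm/s.
10–15 s: v starts -49 cm/s; Δx = -49·5 + ½·2·5² = -220 cm; v ends -39 cm/s.
x(15) = 4 + Σ Δx = -284 cm.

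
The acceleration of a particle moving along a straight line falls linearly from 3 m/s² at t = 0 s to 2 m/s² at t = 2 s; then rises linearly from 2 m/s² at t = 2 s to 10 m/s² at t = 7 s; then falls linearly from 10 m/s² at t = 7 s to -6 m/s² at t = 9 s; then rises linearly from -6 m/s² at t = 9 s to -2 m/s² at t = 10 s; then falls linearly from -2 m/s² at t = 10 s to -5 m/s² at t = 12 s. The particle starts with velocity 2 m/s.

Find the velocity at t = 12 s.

Δv equals the area under the a-t graph; then v = v₀ + Δv.
0–2 s: ½(3 + 2)(2) = 5 m/s
2–7 s: ½(2 + 10)(5) = 30 m/s
7–9 s: ½(10 + -6)(2) = 4 m/s
9–10 s: ½(-6 + -2)(1) = -4 m/s
10–12 s: ½(-2 + -5)(2) = -7 m/s
Δv = 28 m/s, so v(12) = 2 + (28) = 30 m/s.

30 m/s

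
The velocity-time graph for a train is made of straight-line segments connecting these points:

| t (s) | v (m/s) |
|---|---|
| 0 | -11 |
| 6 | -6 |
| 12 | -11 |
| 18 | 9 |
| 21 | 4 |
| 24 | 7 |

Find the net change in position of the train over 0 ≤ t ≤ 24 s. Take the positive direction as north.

-72 m

Displacement is the signed area under the v-t curve.
0–6 s: ½(-11 + -6)(6) = -51 m
6–12 s: ½(-6 + -11)(6) = -51 m
12–18 s: ½(-11 + 9)(6) = -6 m
18–21 s: ½(9 + 4)(3) = 19.5 m
21–24 s: ½(4 + 7)(3) = 16.5 m
Net displacement = -72 m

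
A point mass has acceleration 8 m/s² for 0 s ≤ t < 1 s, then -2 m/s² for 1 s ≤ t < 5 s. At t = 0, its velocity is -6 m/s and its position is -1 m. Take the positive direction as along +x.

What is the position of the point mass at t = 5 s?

-11 m

On each constant-a segment, Δv = aΔt and Δx = v₀Δt + ½aΔt²; chain segment to segment.
0–1 s: v starts -6 m/s; Δx = -6·1 + ½·8·1² = -2 m; v ends 2 m/s.
1–5 s: v starts 2 m/s; Δx = 2·4 + ½·-2·4² = -8 m; v ends -6 m/s.
x(5) = -1 + Σ Δx = -11 m.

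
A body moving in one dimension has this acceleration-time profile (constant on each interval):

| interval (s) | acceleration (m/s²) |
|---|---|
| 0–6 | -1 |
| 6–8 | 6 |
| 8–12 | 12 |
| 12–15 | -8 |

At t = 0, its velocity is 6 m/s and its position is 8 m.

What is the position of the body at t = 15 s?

On each constant-a segment, Δv = aΔt and Δx = v₀Δt + ½aΔt²; chain segment to segment.
0–6 s: v starts 6 m/s; Δx = 6·6 + ½·-1·6² = 18 m; v ends 0 m/s.
6–8 s: v starts 0 m/s; Δx = 0·2 + ½·6·2² = 12 m; v ends 12 m/s.
8–12 s: v starts 12 m/s; Δx = 12·4 + ½·12·4² = 144 m; v ends 60 m/s.
12–15 s: v starts 60 m/s; Δx = 60·3 + ½·-8·3² = 144 m; v ends 36 m/s.
x(15) = 8 + Σ Δx = 326 m.

326 m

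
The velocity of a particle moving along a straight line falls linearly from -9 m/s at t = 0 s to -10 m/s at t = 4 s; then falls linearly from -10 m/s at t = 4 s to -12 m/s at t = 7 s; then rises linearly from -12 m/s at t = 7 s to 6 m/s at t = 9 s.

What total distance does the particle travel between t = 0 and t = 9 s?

81 m

Total distance travelled is ∫|v| dt — sum the magnitudes of each area piece.
0–4 s: |½(-9 + -10)(4)| = 38 m
4–7 s: |½(-10 + -12)(3)| = 33 m
7–9 s: v = 0 at t = 25/3 s; triangle areas 8 + 2 = 10 m
Total distance = 81 m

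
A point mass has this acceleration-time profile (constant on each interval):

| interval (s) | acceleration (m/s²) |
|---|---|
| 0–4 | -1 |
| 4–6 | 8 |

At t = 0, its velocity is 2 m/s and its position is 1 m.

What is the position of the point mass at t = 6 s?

On each constant-a segment, Δv = aΔt and Δx = v₀Δt + ½aΔt²; chain segment to segment.
0–4 s: v starts 2 m/s; Δx = 2·4 + ½·-1·4² = 0 m; v ends -2 m/s.
4–6 s: v starts -2 m/s; Δx = -2·2 + ½·8·2² = 12 m; v ends 14 m/s.
x(6) = 1 + Σ Δx = 13 m.

13 m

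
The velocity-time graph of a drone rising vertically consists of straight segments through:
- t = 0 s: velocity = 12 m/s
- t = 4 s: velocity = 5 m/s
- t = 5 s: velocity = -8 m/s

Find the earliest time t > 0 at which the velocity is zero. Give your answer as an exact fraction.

v changes sign on 4–5 s (from 5 to -8); the graph is linear there, so v = 0 at t = 4 + (-5)·(5 − 4)/(-8 − 5) = 57/13 s.

t = 57/13 s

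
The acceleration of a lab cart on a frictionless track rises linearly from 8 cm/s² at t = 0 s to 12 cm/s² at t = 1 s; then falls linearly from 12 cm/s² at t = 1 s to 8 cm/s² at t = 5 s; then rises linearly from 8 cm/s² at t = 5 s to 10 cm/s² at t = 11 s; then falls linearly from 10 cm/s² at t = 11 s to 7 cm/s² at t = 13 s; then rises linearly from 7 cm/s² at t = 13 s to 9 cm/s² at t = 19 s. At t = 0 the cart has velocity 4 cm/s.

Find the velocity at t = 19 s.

Δv equals the area under the a-t graph; then v = v₀ + Δv.
0–1 s: ½(8 + 12)(1) = 10 cm/s
1–5 s: ½(12 + 8)(4) = 40 cm/s
5–11 s: ½(8 + 10)(6) = 54 cm/s
11–13 s: ½(10 + 7)(2) = 17 cm/s
13–19 s: ½(7 + 9)(6) = 48 cm/s
Δv = 169 cm/s, so v(19) = 4 + (169) = 173 cm/s.

173 cm/s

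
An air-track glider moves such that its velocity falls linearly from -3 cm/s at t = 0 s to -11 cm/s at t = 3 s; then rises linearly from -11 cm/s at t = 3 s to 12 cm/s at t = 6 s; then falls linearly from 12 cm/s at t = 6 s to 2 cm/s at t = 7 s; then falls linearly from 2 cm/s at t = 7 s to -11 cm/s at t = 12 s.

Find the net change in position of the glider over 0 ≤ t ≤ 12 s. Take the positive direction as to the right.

-35 cm

Net displacement equals the area under the velocity-time graph (areas below the axis count negative).
0–3 s: ½(-3 + -11)(3) = -21 cm
3–6 s: ½(-11 + 12)(3) = 1.5 cm
6–7 s: ½(12 + 2)(1) = 7 cm
7–12 s: ½(2 + -11)(5) = -22.5 cm
Net displacement = -35 cm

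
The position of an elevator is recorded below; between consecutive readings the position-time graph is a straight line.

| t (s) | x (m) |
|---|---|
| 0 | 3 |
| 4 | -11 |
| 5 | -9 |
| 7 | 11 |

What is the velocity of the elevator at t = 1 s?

-3.5 m/s

Velocity is the slope of the x-t graph on 0–4 s: (-11 − 3)/(4 − 0) = -3.5 m/s.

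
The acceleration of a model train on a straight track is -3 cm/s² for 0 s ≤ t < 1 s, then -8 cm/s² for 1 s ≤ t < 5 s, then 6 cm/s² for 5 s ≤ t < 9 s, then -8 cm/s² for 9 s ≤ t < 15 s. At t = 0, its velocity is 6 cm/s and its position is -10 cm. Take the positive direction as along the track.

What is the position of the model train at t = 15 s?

On each constant-a segment, Δv = aΔt and Δx = v₀Δt + ½aΔt²; chain segment to segment.
0–1 s: v starts 6 cm/s; Δx = 6·1 + ½·-3·1² = 4.5 cm; v ends 3 cm/s.
1–5 s: v starts 3 cm/s; Δx = 3·4 + ½·-8·4² = -52 cm; v ends -29 cm/s.
5–9 s: v starts -29 cm/s; Δx = -29·4 + ½·6·4² = -68 cm; v ends -5 cm/s.
9–15 s: v starts -5 cm/s; Δx = -5·6 + ½·-8·6² = -174 cm; v ends -53 cm/s.
x(15) = -10 + Σ Δx = -299.5 cm.

-299.5 cm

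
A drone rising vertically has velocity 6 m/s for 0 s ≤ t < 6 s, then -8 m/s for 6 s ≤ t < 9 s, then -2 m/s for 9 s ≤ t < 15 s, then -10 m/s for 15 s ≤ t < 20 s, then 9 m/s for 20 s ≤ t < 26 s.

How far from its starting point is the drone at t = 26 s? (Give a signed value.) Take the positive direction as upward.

4 m

Net displacement equals the area under the velocity-time graph (areas below the axis count negative).
0–6 s: 6 × 6 = 36 m
6–9 s: -8 × 3 = -24 m
9–15 s: -2 × 6 = -12 m
15–20 s: -10 × 5 = -50 m
20–26 s: 9 × 6 = 54 m
Net displacement = 4 m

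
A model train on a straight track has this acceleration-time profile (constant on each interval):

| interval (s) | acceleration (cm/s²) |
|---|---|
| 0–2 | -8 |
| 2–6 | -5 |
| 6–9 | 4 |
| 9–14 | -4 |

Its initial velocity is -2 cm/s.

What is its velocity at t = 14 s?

-46 cm/s

Δv equals the area under the a-t graph; then v = v₀ + Δv.
0–2 s: -8 × 2 = -16 cm/s
2–6 s: -5 × 4 = -20 cm/s
6–9 s: 4 × 3 = 12 cm/s
9–14 s: -4 × 5 = -20 cm/s
Δv = -44 cm/s, so v(14) = -2 + (-44) = -46 cm/s.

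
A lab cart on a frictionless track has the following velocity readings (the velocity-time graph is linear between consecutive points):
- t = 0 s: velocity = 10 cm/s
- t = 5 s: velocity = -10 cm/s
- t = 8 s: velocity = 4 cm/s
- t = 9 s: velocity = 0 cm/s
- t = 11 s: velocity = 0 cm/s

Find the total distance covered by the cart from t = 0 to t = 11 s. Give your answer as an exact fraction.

276/7 cm

Distance (not displacement) is the total path length: add the absolute areas under v-t.
0–5 s: v = 0 at t = 2.5 s; triangle areas 12.5 + 12.5 = 25 cm
5–8 s: v = 0 at t = 50/7 s; triangle areas 75/7 + 12/7 = 87/7 cm
8–9 s: |½(4 + 0)(1)| = 2 cm
9–11 s: |0| × 2 = 0 cm
Total distance = 276/7 cm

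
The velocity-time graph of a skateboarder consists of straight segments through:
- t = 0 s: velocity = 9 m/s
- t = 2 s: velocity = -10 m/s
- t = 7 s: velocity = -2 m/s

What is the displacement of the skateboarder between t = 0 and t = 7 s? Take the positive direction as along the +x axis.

-31 m

Displacement is the signed area under the v-t curve.
0–2 s: ½(9 + -10)(2) = -1 m
2–7 s: ½(-10 + -2)(5) = -30 m
Net displacement = -31 m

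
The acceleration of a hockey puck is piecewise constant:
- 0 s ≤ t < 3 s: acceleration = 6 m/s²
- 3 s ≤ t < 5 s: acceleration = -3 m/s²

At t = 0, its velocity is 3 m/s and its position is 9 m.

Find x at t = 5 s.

81 m

On each constant-a segment, Δv = aΔt and Δx = v₀Δt + ½aΔt²; chain segment to segment.
0–3 s: v starts 3 m/s; Δx = 3·3 + ½·6·3² = 36 m; v ends 21 m/s.
3–5 s: v starts 21 m/s; Δx = 21·2 + ½·-3·2² = 36 m; v ends 15 m/s.
x(5) = 9 + Σ Δx = 81 m.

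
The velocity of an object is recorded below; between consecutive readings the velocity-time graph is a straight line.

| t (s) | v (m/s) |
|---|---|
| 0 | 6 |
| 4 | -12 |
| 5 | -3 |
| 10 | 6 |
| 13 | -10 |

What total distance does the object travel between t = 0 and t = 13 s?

52.75 m

Distance (not displacement) is the total path length: add the absolute areas under v-t.
0–4 s: v = 0 at t = 4/3 s; triangle areas 4 + 16 = 20 m
4–5 s: |½(-12 + -3)(1)| = 7.5 m
5–10 s: v = 0 at t = 20/3 s; triangle areas 2.5 + 10 = 12.5 m
10–13 s: v = 0 at t = 11.125 s; triangle areas 3.375 + 9.375 = 12.75 m
Total distance = 52.75 m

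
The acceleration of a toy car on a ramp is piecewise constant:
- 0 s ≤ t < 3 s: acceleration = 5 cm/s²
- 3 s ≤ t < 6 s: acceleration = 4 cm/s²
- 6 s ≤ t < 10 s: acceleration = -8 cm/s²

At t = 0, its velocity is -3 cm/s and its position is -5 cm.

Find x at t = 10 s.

94.5 cm

On each constant-a segment, Δv = aΔt and Δx = v₀Δt + ½aΔt²; chain segment to segment.
0–3 s: v starts -3 cm/s; Δx = -3·3 + ½·5·3² = 13.5 cm; v ends 12 cm/s.
3–6 s: v starts 12 cm/s; Δx = 12·3 + ½·4·3² = 54 cm; v ends 24 cm/s.
6–10 s: v starts 24 cm/s; Δx = 24·4 + ½·-8·4² = 32 cm; v ends -8 cm/s.
x(10) = -5 + Σ Δx = 94.5 cm.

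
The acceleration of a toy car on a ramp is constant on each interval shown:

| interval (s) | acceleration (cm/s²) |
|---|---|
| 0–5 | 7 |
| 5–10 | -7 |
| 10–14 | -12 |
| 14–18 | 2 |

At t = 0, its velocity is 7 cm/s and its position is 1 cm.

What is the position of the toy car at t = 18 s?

30 cm

On each constant-a segment, Δv = aΔt and Δx = v₀Δt + ½aΔt²; chain segment to segment.
0–5 s: v starts 7 cm/s; Δx = 7·5 + ½·7·5² = 122.5 cm; v ends 42 cm/s.
5–10 s: v starts 42 cm/s; Δx = 42·5 + ½·-7·5² = 122.5 cm; v ends 7 cm/s.
10–14 s: v starts 7 cm/s; Δx = 7·4 + ½·-12·4² = -68 cm; v ends -41 cm/s.
14–18 s: v starts -41 cm/s; Δx = -41·4 + ½·2·4² = -148 cm; v ends -33 cm/s.
x(18) = 1 + Σ Δx = 30 cm.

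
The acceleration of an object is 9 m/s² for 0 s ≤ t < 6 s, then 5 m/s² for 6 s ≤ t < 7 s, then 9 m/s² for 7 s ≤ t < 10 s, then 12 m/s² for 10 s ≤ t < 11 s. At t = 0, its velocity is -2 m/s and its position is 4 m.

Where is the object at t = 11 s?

510 m

On each constant-a segment, Δv = aΔt and Δx = v₀Δt + ½aΔt²; chain segment to segment.
0–6 s: v starts -2 m/s; Δx = -2·6 + ½·9·6² = 150 m; v ends 52 m/s.
6–7 s: v starts 52 m/s; Δx = 52·1 + ½·5·1² = 54.5 m; v ends 57 m/s.
7–10 s: v starts 57 m/s; Δx = 57·3 + ½·9·3² = 211.5 m; v ends 84 m/s.
10–11 s: v starts 84 m/s; Δx = 84·1 + ½·12·1² = 90 m; v ends 96 m/s.
x(11) = 4 + Σ Δx = 510 m.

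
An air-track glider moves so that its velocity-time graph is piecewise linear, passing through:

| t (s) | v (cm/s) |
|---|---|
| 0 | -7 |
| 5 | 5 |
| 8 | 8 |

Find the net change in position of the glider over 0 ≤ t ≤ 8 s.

14.5 cm

Net displacement equals the area under the velocity-time graph (areas below the axis count negative).
0–5 s: ½(-7 + 5)(5) = -5 cm
5–8 s: ½(5 + 8)(3) = 19.5 cm
Net displacement = 14.5 cm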